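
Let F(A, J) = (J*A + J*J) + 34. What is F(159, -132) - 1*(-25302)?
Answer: 21772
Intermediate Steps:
F(A, J) = 34 + J**2 + A*J (F(A, J) = (A*J + J**2) + 34 = (J**2 + A*J) + 34 = 34 + J**2 + A*J)
F(159, -132) - 1*(-25302) = (34 + (-132)**2 + 159*(-132)) - 1*(-25302) = (34 + 17424 - 20988) + 25302 = -3530 + 25302 = 21772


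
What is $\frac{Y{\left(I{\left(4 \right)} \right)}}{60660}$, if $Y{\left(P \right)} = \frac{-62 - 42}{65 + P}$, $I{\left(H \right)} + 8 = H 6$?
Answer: $- \frac{26}{1228365} \approx -2.1166 \cdot 10^{-5}$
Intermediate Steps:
$I{\left(H \right)} = -8 + 6 H$ ($I{\left(H \right)} = -8 + H 6 = -8 + 6 H$)
$Y{\left(P \right)} = - \frac{104}{65 + P}$
$\frac{Y{\left(I{\left(4 \right)} \right)}}{60660} = \frac{\left(-104\right) \frac{1}{65 + \left(-8 + 6 \cdot 4\right)}}{60660} = - \frac{104}{65 + \left(-8 + 24\right)} \frac{1}{60660} = - \frac{104}{65 + 16} \cdot \frac{1}{60660} = - \frac{104}{81} \cdot \frac{1}{60660} = \left(-104\right) \frac{1}{81} \cdot \frac{1}{60660} = \left(- \frac{104}{81}\right) \frac{1}{60660} = - \frac{26}{1228365}$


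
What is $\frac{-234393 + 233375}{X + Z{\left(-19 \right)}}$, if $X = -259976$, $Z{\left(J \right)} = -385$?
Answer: $\frac{1018}{260361} \approx 0.00391$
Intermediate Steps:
$\frac{-234393 + 233375}{X + Z{\left(-19 \right)}} = \frac{-234393 + 233375}{-259976 - 385} = - \frac{1018}{-260361} = \left(-1018\right) \left(- \frac{1}{260361}\right) = \frac{1018}{260361}$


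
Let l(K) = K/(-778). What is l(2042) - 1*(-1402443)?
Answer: 545549306/389 ≈ 1.4024e+6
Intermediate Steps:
l(K) = -K/778 (l(K) = K*(-1/778) = -K/778)
l(2042) - 1*(-1402443) = -1/778*2042 - 1*(-1402443) = -1021/389 + 1402443 = 545549306/389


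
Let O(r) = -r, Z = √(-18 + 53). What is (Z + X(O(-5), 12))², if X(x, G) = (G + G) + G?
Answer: (36 + √35)² ≈ 1757.0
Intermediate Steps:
Z = √35 ≈ 5.9161
X(x, G) = 3*G (X(x, G) = 2*G + G = 3*G)
(Z + X(O(-5), 12))² = (√35 + 3*12)² = (√35 + 36)² = (36 + √35)²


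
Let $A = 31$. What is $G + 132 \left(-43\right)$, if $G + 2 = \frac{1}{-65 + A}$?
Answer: $- \frac{193053}{34} \approx -5678.0$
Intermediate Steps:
$G = - \frac{69}{34}$ ($G = -2 + \frac{1}{-65 + 31} = -2 + \frac{1}{-34} = -2 - \frac{1}{34} = - \frac{69}{34} \approx -2.0294$)
$G + 132 \left(-43\right) = - \frac{69}{34} + 132 \left(-43\right) = - \frac{69}{34} - 5676 = - \frac{193053}{34}$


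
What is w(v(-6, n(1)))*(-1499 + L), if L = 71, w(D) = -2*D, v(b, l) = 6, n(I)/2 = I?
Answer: 17136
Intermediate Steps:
n(I) = 2*I
w(v(-6, n(1)))*(-1499 + L) = (-2*6)*(-1499 + 71) = -12*(-1428) = 17136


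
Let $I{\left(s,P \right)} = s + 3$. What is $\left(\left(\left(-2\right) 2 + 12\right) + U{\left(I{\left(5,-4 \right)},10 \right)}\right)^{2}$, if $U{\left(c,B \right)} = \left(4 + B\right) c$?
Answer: $14400$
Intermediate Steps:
$I{\left(s,P \right)} = 3 + s$
$U{\left(c,B \right)} = c \left(4 + B\right)$
$\left(\left(\left(-2\right) 2 + 12\right) + U{\left(I{\left(5,-4 \right)},10 \right)}\right)^{2} = \left(\left(\left(-2\right) 2 + 12\right) + \left(3 + 5\right) \left(4 + 10\right)\right)^{2} = \left(\left(-4 + 12\right) + 8 \cdot 14\right)^{2} = \left(8 + 112\right)^{2} = 120^{2} = 14400$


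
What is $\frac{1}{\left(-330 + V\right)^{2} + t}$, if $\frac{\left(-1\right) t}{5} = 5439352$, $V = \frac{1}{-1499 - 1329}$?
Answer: $- \frac{7997584}{216637433863759} \approx -3.6917 \cdot 10^{-8}$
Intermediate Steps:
$V = - \frac{1}{2828}$ ($V = \frac{1}{-2828} = - \frac{1}{2828} \approx -0.00035361$)
$t = -27196760$ ($t = \left(-5\right) 5439352 = -27196760$)
$\frac{1}{\left(-330 + V\right)^{2} + t} = \frac{1}{\left(-330 - \frac{1}{2828}\right)^{2} - 27196760} = \frac{1}{\left(- \frac{933241}{2828}\right)^{2} - 27196760} = \frac{1}{\frac{870938764081}{7997584} - 27196760} = \frac{1}{- \frac{216637433863759}{7997584}} = - \frac{7997584}{216637433863759}$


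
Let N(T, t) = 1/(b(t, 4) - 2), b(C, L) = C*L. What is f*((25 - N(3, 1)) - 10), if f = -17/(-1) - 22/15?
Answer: 6757/30 ≈ 225.23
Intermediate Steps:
N(T, t) = 1/(-2 + 4*t) (N(T, t) = 1/(t*4 - 2) = 1/(4*t - 2) = 1/(-2 + 4*t))
f = 233/15 (f = -17*(-1) - 22*1/15 = 17 - 22/15 = 233/15 ≈ 15.533)
f*((25 - N(3, 1)) - 10) = 233*((25 - 1/(2*(-1 + 2*1))) - 10)/15 = 233*((25 - 1/(2*(-1 + 2))) - 10)/15 = 233*((25 - 1/(2*1)) - 10)/15 = 233*((25 - 1/2) - 10)/15 = 233*((25 - 1*½) - 10)/15 = 233*((25 - ½) - 10)/15 = 233*(49/2 - 10)/15 = (233/15)*(29/2) = 6757/30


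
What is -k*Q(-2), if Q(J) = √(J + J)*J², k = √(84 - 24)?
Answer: -16*I*√15 ≈ -61.968*I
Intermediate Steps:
k = 2*√15 (k = √60 = 2*√15 ≈ 7.7460)
Q(J) = √2*J^(5/2) (Q(J) = √(2*J)*J² = (√2*√J)*J² = √2*J^(5/2))
-k*Q(-2) = -2*√15*√2*(-2)^(5/2) = -2*√15*√2*(4*I*√2) = -2*√15*8*I = -16*I*√15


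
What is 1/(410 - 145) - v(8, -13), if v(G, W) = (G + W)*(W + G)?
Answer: -6624/265 ≈ -24.996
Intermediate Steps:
v(G, W) = (G + W)**2 (v(G, W) = (G + W)*(G + W) = (G + W)**2)
1/(410 - 145) - v(8, -13) = 1/(410 - 145) - (8 - 13)**2 = 1/265 - 1*(-5)**2 = 1/265 - 1*25 = 1/265 - 25 = -6624/265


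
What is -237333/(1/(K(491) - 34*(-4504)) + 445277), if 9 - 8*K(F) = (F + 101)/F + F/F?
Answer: -5948371358423/11160154522984 ≈ -0.53300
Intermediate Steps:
K(F) = 1 - (101 + F)/(8*F) (K(F) = 9/8 - ((F + 101)/F + F/F)/8 = 9/8 - ((101 + F)/F + 1)/8 = 9/8 - (1 + (101 + F)/F)/8 = 9/8 + (-⅛ - (101 + F)/(8*F)) = 1 - (101 + F)/(8*F))
-237333/(1/(K(491) - 34*(-4504)) + 445277) = -237333/(1/((⅛)*(-101 + 7*491)/491 - 34*(-4504)) + 445277) = -237333/(1/((⅛)*(1/491)*(-101 + 3437) + 153136) + 445277) = -237333/(1/((⅛)*(1/491)*3336 + 153136) + 445277) = -237333/(1/(417/491 + 153136) + 445277) = -237333/(1/(75190193/491) + 445277) = -237333/(491/75190193 + 445277) = -237333/33480463568952/75190193 = -237333*75190193/33480463568952 = -5948371358423/11160154522984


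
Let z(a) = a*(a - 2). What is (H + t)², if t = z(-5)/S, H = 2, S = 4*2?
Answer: 2601/64 ≈ 40.641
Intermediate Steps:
S = 8
z(a) = a*(-2 + a)
t = 35/8 (t = -5*(-2 - 5)/8 = -5*(-7)*(⅛) = 35*(⅛) = 35/8 ≈ 4.3750)
(H + t)² = (2 + 35/8)² = (51/8)² = 2601/64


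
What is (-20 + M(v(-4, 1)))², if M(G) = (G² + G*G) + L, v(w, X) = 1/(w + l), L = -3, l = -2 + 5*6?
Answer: 43864129/82944 ≈ 528.84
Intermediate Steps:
l = 28 (l = -2 + 30 = 28)
v(w, X) = 1/(28 + w) (v(w, X) = 1/(w + 28) = 1/(28 + w))
M(G) = -3 + 2*G² (M(G) = (G² + G*G) - 3 = (G² + G²) - 3 = 2*G² - 3 = -3 + 2*G²)
(-20 + M(v(-4, 1)))² = (-20 + (-3 + 2*(1/(28 - 4))²))² = (-20 + (-3 + 2*(1/24)²))² = (-20 + (-3 + 2*(1/576)))² = (-20 + (-3 + 1/288))² = (-20 - 863/288)² = (-6623/288)² = 43864129/82944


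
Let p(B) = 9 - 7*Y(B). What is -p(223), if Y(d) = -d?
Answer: -1570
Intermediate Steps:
p(B) = 9 + 7*B (p(B) = 9 - (-7)*B = 9 + 7*B)
-p(223) = -(9 + 7*223) = -(9 + 1561) = -1*1570 = -1570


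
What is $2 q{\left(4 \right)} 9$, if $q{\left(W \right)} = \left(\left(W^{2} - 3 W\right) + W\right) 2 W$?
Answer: $1152$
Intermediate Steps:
$q{\left(W \right)} = 2 W \left(W^{2} - 2 W\right)$ ($q{\left(W \right)} = \left(W^{2} - 2 W\right) 2 W = 2 W \left(W^{2} - 2 W\right)$)
$2 q{\left(4 \right)} 9 = 2 \cdot 2 \cdot 4^{2} \left(-2 + 4\right) 9 = 2 \cdot 2 \cdot 16 \cdot 2 \cdot 9 = 2 \cdot 64 \cdot 9 = 128 \cdot 9 = 1152$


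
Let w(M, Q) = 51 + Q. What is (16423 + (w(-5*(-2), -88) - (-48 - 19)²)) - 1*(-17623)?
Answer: 29520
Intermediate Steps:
(16423 + (w(-5*(-2), -88) - (-48 - 19)²)) - 1*(-17623) = (16423 + ((51 - 88) - (-48 - 19)²)) - 1*(-17623) = (16423 + (-37 - 1*(-67)²)) + 17623 = (16423 + (-37 - 1*4489)) + 17623 = (16423 + (-37 - 4489)) + 17623 = (16423 - 4526) + 17623 = 11897 + 17623 = 29520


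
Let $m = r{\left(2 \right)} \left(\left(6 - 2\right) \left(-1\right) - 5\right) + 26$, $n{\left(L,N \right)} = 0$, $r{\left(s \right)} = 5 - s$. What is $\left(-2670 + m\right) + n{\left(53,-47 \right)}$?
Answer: $-2671$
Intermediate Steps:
$m = -1$ ($m = \left(5 - 2\right) \left(\left(6 - 2\right) \left(-1\right) - 5\right) + 26 = \left(5 - 2\right) \left(4 \left(-1\right) - 5\right) + 26 = 3 \left(-4 - 5\right) + 26 = 3 \left(-9\right) + 26 = -27 + 26 = -1$)
$\left(-2670 + m\right) + n{\left(53,-47 \right)} = \left(-2670 - 1\right) + 0 = -2671 + 0 = -2671$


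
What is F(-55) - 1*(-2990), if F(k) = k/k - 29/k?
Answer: 164534/55 ≈ 2991.5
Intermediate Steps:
F(k) = 1 - 29/k
F(-55) - 1*(-2990) = (-29 - 55)/(-55) - 1*(-2990) = -1/55*(-84) + 2990 = 84/55 + 2990 = 164534/55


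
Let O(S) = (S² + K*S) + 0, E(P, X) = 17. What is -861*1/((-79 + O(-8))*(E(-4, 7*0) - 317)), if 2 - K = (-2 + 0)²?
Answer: 287/100 ≈ 2.8700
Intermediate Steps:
K = -2 (K = 2 - (-2 + 0)² = 2 - 1*(-2)² = 2 - 1*4 = 2 - 4 = -2)
O(S) = S² - 2*S (O(S) = (S² - 2*S) + 0 = S² - 2*S)
-861*1/((-79 + O(-8))*(E(-4, 7*0) - 317)) = -861*1/((-79 - 8*(-2 - 8))*(17 - 317)) = -861*(-1/(300*(-79 - 8*(-10)))) = -861*(-1/(300*(-79 + 80))) = -861/((-300*1)) = -861/(-300) = -861*(-1/300) = 287/100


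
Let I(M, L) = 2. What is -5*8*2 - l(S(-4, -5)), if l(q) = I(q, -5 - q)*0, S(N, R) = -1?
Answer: -80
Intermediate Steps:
l(q) = 0 (l(q) = 2*0 = 0)
-5*8*2 - l(S(-4, -5)) = -5*8*2 - 1*0 = -40*2 + 0 = -80 + 0 = -80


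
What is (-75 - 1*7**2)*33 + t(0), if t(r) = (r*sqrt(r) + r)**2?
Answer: -4092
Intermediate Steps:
t(r) = (r + r**(3/2))**2 (t(r) = (r**(3/2) + r)**2 = (r + r**(3/2))**2)
(-75 - 1*7**2)*33 + t(0) = (-75 - 1*7**2)*33 + (0 + 0**(3/2))**2 = (-75 - 1*49)*33 + (0 + 0)**2 = (-75 - 49)*33 + 0**2 = -124*33 + 0 = -4092 + 0 = -4092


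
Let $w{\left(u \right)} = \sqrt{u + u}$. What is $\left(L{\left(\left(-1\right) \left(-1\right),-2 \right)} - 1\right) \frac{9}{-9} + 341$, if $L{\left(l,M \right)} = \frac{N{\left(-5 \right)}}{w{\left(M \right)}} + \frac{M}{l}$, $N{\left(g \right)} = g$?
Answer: $344 - \frac{5 i}{2} \approx 344.0 - 2.5 i$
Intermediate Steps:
$w{\left(u \right)} = \sqrt{2} \sqrt{u}$ ($w{\left(u \right)} = \sqrt{2 u} = \sqrt{2} \sqrt{u}$)
$L{\left(l,M \right)} = \frac{M}{l} - \frac{5 \sqrt{2}}{2 \sqrt{M}}$ ($L{\left(l,M \right)} = - \frac{5}{\sqrt{2} \sqrt{M}} + \frac{M}{l} = - 5 \frac{\sqrt{2}}{2 \sqrt{M}} + \frac{M}{l} = - \frac{5 \sqrt{2}}{2 \sqrt{M}} + \frac{M}{l} = \frac{M}{l} - \frac{5 \sqrt{2}}{2 \sqrt{M}}$)
$\left(L{\left(\left(-1\right) \left(-1\right),-2 \right)} - 1\right) \frac{9}{-9} + 341 = \left(\left(- \frac{2}{\left(-1\right) \left(-1\right)} - \frac{5 \sqrt{2}}{2 i \sqrt{2}}\right) - 1\right) \frac{9}{-9} + 341 = \left(\left(- \frac{2}{1} - \frac{5 \sqrt{2} \left(- \frac{i \sqrt{2}}{2}\right)}{2}\right) - 1\right) 9 \left(- \frac{1}{9}\right) + 341 = \left(\left(\left(-2\right) 1 + \frac{5 i}{2}\right) - 1\right) \left(-1\right) + 341 = \left(\left(-2 + \frac{5 i}{2}\right) - 1\right) \left(-1\right) + 341 = \left(-3 + \frac{5 i}{2}\right) \left(-1\right) + 341 = \left(3 - \frac{5 i}{2}\right) + 341 = 344 - \frac{5 i}{2}$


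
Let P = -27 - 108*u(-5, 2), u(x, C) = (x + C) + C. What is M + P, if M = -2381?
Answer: -2300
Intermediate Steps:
u(x, C) = x + 2*C (u(x, C) = (C + x) + C = x + 2*C)
P = 81 (P = -27 - 108*(-5 + 2*2) = -27 - 108*(-5 + 4) = -27 - 108*(-1) = -27 + 108 = 81)
M + P = -2381 + 81 = -2300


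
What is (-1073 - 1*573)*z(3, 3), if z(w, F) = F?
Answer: -4938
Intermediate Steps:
(-1073 - 1*573)*z(3, 3) = (-1073 - 1*573)*3 = (-1073 - 573)*3 = -1646*3 = -4938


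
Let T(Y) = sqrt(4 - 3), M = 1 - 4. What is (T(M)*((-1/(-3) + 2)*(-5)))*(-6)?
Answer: 70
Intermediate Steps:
M = -3
T(Y) = 1 (T(Y) = sqrt(1) = 1)
(T(M)*((-1/(-3) + 2)*(-5)))*(-6) = (1*((-1/(-3) + 2)*(-5)))*(-6) = (1*((-1*(-1/3) + 2)*(-5)))*(-6) = (1*((1/3 + 2)*(-5)))*(-6) = (1*((7/3)*(-5)))*(-6) = (1*(-35/3))*(-6) = -35/3*(-6) = 70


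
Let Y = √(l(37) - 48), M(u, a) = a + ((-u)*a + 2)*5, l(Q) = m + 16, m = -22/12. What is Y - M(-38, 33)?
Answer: -6313 + I*√1218/6 ≈ -6313.0 + 5.8166*I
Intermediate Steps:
m = -11/6 (m = -22*1/12 = -11/6 ≈ -1.8333)
l(Q) = 85/6 (l(Q) = -11/6 + 16 = 85/6)
M(u, a) = 10 + a - 5*a*u (M(u, a) = a + (-a*u + 2)*5 = a + (2 - a*u)*5 = a + (10 - 5*a*u) = 10 + a - 5*a*u)
Y = I*√1218/6 (Y = √(85/6 - 48) = √(-203/6) = I*√1218/6 ≈ 5.8166*I)
Y - M(-38, 33) = I*√1218/6 - (10 + 33 - 5*33*(-38)) = I*√1218/6 - (10 + 33 + 6270) = I*√1218/6 - 1*6313 = I*√1218/6 - 6313 = -6313 + I*√1218/6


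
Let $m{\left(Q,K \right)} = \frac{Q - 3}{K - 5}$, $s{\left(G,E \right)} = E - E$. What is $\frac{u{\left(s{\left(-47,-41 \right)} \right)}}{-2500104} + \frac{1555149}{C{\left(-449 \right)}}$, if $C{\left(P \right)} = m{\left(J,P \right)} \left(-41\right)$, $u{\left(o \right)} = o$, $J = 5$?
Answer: $\frac{353018823}{41} \approx 8.6102 \cdot 10^{6}$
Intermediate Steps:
$s{\left(G,E \right)} = 0$
$m{\left(Q,K \right)} = \frac{-3 + Q}{-5 + K}$
$C{\left(P \right)} = - \frac{82}{-5 + P}$ ($C{\left(P \right)} = \frac{-3 + 5}{-5 + P} \left(-41\right) = \frac{1}{-5 + P} 2 \left(-41\right) = \frac{2}{-5 + P} \left(-41\right) = - \frac{82}{-5 + P}$)
$\frac{u{\left(s{\left(-47,-41 \right)} \right)}}{-2500104} + \frac{1555149}{C{\left(-449 \right)}} = \frac{0}{-2500104} + \frac{1555149}{\left(-82\right) \frac{1}{-5 - 449}} = 0 \left(- \frac{1}{2500104}\right) + \frac{1555149}{\left(-82\right) \frac{1}{-454}} = 0 + \frac{1555149}{\left(-82\right) \left(- \frac{1}{454}\right)} = 0 + \frac{1555149}{\frac{41}{227}} = 0 + 1555149 \cdot \frac{227}{41} = 0 + \frac{353018823}{41} = \frac{353018823}{41}$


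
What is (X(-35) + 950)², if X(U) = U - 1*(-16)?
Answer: 866761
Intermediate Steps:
X(U) = 16 + U (X(U) = U + 16 = 16 + U)
(X(-35) + 950)² = ((16 - 35) + 950)² = (-19 + 950)² = 931² = 866761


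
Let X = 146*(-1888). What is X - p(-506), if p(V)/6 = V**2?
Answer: -1811864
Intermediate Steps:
p(V) = 6*V**2
X = -275648
X - p(-506) = -275648 - 6*(-506)**2 = -275648 - 6*256036 = -275648 - 1*1536216 = -275648 - 1536216 = -1811864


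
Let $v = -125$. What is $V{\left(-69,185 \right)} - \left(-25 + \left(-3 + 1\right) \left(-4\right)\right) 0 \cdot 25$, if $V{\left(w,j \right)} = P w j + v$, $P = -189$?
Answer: $2412460$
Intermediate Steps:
$V{\left(w,j \right)} = -125 - 189 j w$ ($V{\left(w,j \right)} = - 189 w j - 125 = - 189 j w - 125 = -125 - 189 j w$)
$V{\left(-69,185 \right)} - \left(-25 + \left(-3 + 1\right) \left(-4\right)\right) 0 \cdot 25 = \left(-125 - 34965 \left(-69\right)\right) - \left(-25 + \left(-3 + 1\right) \left(-4\right)\right) 0 \cdot 25 = \left(-125 + 2412585\right) - \left(-25 - -8\right) 0 = 2412460 - \left(-25 + 8\right) 0 = 2412460 - \left(-17\right) 0 = 2412460 - 0 = 2412460 + 0 = 2412460$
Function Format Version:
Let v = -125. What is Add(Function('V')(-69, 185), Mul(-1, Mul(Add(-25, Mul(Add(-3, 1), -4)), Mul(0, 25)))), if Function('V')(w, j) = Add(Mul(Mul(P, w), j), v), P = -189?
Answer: 2412460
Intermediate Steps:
Function('V')(w, j) = Add(-125, Mul(-189, j, w)) (Function('V')(w, j) = Add(Mul(Mul(-189, w), j), -125) = Add(Mul(-189, j, w), -125) = Add(-125, Mul(-189, j, w)))
Add(Function('V')(-69, 185), Mul(-1, Mul(Add(-25, Mul(Add(-3, 1), -4)), Mul(0, 25)))) = Add(Add(-125, Mul(-189, 185, -69)), Mul(-1, Mul(Add(-25, Mul(Add(-3, 1), -4)), Mul(0, 25)))) = Add(Add(-125, 2412585), Mul(-1, Mul(Add(-25, Mul(-2, -4)), 0))) = Add(2412460, Mul(-1, Mul(Add(-25, 8), 0))) = Add(2412460, Mul(-1, Mul(-17, 0))) = Add(2412460, Mul(-1, 0)) = Add(2412460, 0) = 2412460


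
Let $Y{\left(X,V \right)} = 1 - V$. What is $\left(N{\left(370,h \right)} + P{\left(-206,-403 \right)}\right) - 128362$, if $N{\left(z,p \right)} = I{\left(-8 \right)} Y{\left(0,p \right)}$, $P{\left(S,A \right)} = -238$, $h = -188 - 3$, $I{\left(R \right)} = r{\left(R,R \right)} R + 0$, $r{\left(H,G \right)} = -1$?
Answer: $-127064$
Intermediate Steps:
$I{\left(R \right)} = - R$ ($I{\left(R \right)} = - R + 0 = - R$)
$h = -191$
$N{\left(z,p \right)} = 8 - 8 p$ ($N{\left(z,p \right)} = \left(-1\right) \left(-8\right) \left(1 - p\right) = 8 \left(1 - p\right) = 8 - 8 p$)
$\left(N{\left(370,h \right)} + P{\left(-206,-403 \right)}\right) - 128362 = \left(\left(8 - -1528\right) - 238\right) - 128362 = \left(\left(8 + 1528\right) - 238\right) - 128362 = \left(1536 - 238\right) - 128362 = 1298 - 128362 = -127064$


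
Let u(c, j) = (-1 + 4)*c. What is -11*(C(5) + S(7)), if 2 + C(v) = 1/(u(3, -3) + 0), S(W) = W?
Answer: -506/9 ≈ -56.222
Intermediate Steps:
u(c, j) = 3*c
C(v) = -17/9 (C(v) = -2 + 1/(3*3 + 0) = -2 + 1/(9 + 0) = -2 + 1/9 = -2 + ⅑ = -17/9)
-11*(C(5) + S(7)) = -11*(-17/9 + 7) = -11*46/9 = -506/9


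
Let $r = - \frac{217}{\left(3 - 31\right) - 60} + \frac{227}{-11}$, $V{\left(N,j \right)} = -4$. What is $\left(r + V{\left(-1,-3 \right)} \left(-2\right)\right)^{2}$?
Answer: $\frac{801025}{7744} \approx 103.44$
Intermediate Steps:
$r = - \frac{1599}{88}$ ($r = - \frac{217}{-28 - 60} + 227 \left(- \frac{1}{11}\right) = - \frac{217}{-88} - \frac{227}{11} = \left(-217\right) \left(- \frac{1}{88}\right) - \frac{227}{11} = \frac{217}{88} - \frac{227}{11} = - \frac{1599}{88} \approx -18.17$)
$\left(r + V{\left(-1,-3 \right)} \left(-2\right)\right)^{2} = \left(- \frac{1599}{88} - -8\right)^{2} = \left(- \frac{1599}{88} + 8\right)^{2} = \left(- \frac{895}{88}\right)^{2} = \frac{801025}{7744}$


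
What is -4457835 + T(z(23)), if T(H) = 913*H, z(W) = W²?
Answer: -3974858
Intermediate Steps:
-4457835 + T(z(23)) = -4457835 + 913*23² = -4457835 + 913*529 = -4457835 + 482977 = -3974858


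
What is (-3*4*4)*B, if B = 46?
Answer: -2208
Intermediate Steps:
(-3*4*4)*B = (-3*4*4)*46 = -12*4*46 = -48*46 = -2208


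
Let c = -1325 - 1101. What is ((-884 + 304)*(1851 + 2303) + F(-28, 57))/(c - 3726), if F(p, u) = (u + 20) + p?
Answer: 2409271/6152 ≈ 391.62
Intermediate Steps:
F(p, u) = 20 + p + u (F(p, u) = (20 + u) + p = 20 + p + u)
c = -2426
((-884 + 304)*(1851 + 2303) + F(-28, 57))/(c - 3726) = ((-884 + 304)*(1851 + 2303) + (20 - 28 + 57))/(-2426 - 3726) = (-580*4154 + 49)/(-6152) = (-2409320 + 49)*(-1/6152) = -2409271*(-1/6152) = 2409271/6152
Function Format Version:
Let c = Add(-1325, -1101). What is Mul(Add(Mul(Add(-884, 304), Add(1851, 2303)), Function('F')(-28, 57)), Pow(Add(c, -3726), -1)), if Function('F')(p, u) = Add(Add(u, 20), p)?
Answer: Rational(2409271, 6152) ≈ 391.62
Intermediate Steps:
Function('F')(p, u) = Add(20, p, u) (Function('F')(p, u) = Add(Add(20, u), p) = Add(20, p, u))
c = -2426
Mul(Add(Mul(Add(-884, 304), Add(1851, 2303)), Function('F')(-28, 57)), Pow(Add(c, -3726), -1)) = Mul(Add(Mul(Add(-884, 304), Add(1851, 2303)), Add(20, -28, 57)), Pow(Add(-2426, -3726), -1)) = Mul(Add(Mul(-580, 4154), 49), Pow(-6152, -1)) = Mul(Add(-2409320, 49), Rational(-1, 6152)) = Mul(-2409271, Rational(-1, 6152)) = Rational(2409271, 6152)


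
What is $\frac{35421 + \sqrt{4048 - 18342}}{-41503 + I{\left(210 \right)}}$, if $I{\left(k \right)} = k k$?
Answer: $\frac{35421}{2597} + \frac{i \sqrt{14294}}{2597} \approx 13.639 + 0.046037 i$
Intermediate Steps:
$I{\left(k \right)} = k^{2}$
$\frac{35421 + \sqrt{4048 - 18342}}{-41503 + I{\left(210 \right)}} = \frac{35421 + \sqrt{4048 - 18342}}{-41503 + 210^{2}} = \frac{35421 + \sqrt{-14294}}{-41503 + 44100} = \frac{35421 + i \sqrt{14294}}{2597} = \left(35421 + i \sqrt{14294}\right) \frac{1}{2597} = \frac{35421}{2597} + \frac{i \sqrt{14294}}{2597}$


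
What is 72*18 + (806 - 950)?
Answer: 1152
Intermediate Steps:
72*18 + (806 - 950) = 1296 - 144 = 1152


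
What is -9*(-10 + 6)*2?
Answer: 72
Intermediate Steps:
-9*(-10 + 6)*2 = -9*(-4)*2 = 36*2 = 72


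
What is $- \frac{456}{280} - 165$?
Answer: $- \frac{5832}{35} \approx -166.63$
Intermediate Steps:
$- \frac{456}{280} - 165 = \left(-456\right) \frac{1}{280} - 165 = - \frac{57}{35} - 165 = - \frac{5832}{35}$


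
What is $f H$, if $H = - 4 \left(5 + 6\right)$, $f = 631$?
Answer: $-27764$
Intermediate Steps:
$H = -44$ ($H = \left(-4\right) 11 = -44$)
$f H = 631 \left(-44\right) = -27764$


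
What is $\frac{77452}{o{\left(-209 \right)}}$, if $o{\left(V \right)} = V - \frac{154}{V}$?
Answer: $- \frac{1471588}{3957} \approx -371.9$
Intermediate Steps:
$\frac{77452}{o{\left(-209 \right)}} = \frac{77452}{-209 - \frac{154}{-209}} = \frac{77452}{-209 - - \frac{14}{19}} = \frac{77452}{-209 + \frac{14}{19}} = \frac{77452}{- \frac{3957}{19}} = 77452 \left(- \frac{19}{3957}\right) = - \frac{1471588}{3957}$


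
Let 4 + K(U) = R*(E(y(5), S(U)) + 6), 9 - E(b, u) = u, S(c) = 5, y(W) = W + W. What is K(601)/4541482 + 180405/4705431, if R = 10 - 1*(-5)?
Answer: 136665508856/3561605031457 ≈ 0.038372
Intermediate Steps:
y(W) = 2*W
R = 15 (R = 10 + 5 = 15)
E(b, u) = 9 - u
K(U) = 146 (K(U) = -4 + 15*((9 - 1*5) + 6) = -4 + 15*((9 - 5) + 6) = -4 + 15*(4 + 6) = -4 + 15*10 = -4 + 150 = 146)
K(601)/4541482 + 180405/4705431 = 146/4541482 + 180405/4705431 = 146*(1/4541482) + 180405*(1/4705431) = 73/2270741 + 60135/1568477 = 136665508856/3561605031457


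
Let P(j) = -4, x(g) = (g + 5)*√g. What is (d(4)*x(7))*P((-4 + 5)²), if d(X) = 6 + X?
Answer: -480*√7 ≈ -1270.0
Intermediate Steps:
x(g) = √g*(5 + g) (x(g) = (5 + g)*√g = √g*(5 + g))
(d(4)*x(7))*P((-4 + 5)²) = ((6 + 4)*(√7*(5 + 7)))*(-4) = (10*(√7*12))*(-4) = (10*(12*√7))*(-4) = (120*√7)*(-4) = -480*√7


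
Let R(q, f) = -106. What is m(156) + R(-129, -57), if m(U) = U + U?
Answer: 206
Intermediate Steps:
m(U) = 2*U
m(156) + R(-129, -57) = 2*156 - 106 = 312 - 106 = 206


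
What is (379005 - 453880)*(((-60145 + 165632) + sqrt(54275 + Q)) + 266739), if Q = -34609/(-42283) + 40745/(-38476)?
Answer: -27870421750 - 74875*sqrt(35912805635514735529573)/813440354 ≈ -2.7888e+10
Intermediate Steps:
Q = -391204951/1626880708 (Q = -34609*(-1/42283) + 40745*(-1/38476) = 34609/42283 - 40745/38476 = -391204951/1626880708 ≈ -0.24046)
(379005 - 453880)*(((-60145 + 165632) + sqrt(54275 + Q)) + 266739) = (379005 - 453880)*(((-60145 + 165632) + sqrt(54275 - 391204951/1626880708)) + 266739) = -74875*((105487 + sqrt(88298559221749/1626880708)) + 266739) = -74875*((105487 + sqrt(35912805635514735529573)/813440354) + 266739) = -74875*(372226 + sqrt(35912805635514735529573)/813440354) = -27870421750 - 74875*sqrt(35912805635514735529573)/813440354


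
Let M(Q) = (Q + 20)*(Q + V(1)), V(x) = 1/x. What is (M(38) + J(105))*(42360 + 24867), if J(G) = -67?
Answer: 147563265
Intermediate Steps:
M(Q) = (1 + Q)*(20 + Q) (M(Q) = (Q + 20)*(Q + 1/1) = (20 + Q)*(Q + 1) = (20 + Q)*(1 + Q) = (1 + Q)*(20 + Q))
(M(38) + J(105))*(42360 + 24867) = ((20 + 38² + 21*38) - 67)*(42360 + 24867) = ((20 + 1444 + 798) - 67)*67227 = (2262 - 67)*67227 = 2195*67227 = 147563265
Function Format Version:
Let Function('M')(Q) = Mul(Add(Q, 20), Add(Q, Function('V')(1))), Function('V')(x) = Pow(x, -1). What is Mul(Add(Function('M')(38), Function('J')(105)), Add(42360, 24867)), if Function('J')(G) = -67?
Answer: 147563265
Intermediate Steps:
Function('M')(Q) = Mul(Add(1, Q), Add(20, Q)) (Function('M')(Q) = Mul(Add(Q, 20), Add(Q, Pow(1, -1))) = Mul(Add(20, Q), Add(Q, 1)) = Mul(Add(20, Q), Add(1, Q)) = Mul(Add(1, Q), Add(20, Q)))
Mul(Add(Function('M')(38), Function('J')(105)), Add(42360, 24867)) = Mul(Add(Add(20, Pow(38, 2), Mul(21, 38)), -67), Add(42360, 24867)) = Mul(Add(Add(20, 1444, 798), -67), 67227) = Mul(Add(2262, -67), 67227) = Mul(2195, 67227) = 147563265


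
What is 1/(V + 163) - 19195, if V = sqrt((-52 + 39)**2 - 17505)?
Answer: 2*(-19195*sqrt(4334) + 1564392*I)/(-163*I + 2*sqrt(4334)) ≈ -19195.0 - 0.0029984*I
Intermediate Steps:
V = 2*I*sqrt(4334) (V = sqrt((-13)**2 - 17505) = sqrt(169 - 17505) = sqrt(-17336) = 2*I*sqrt(4334) ≈ 131.67*I)
1/(V + 163) - 19195 = 1/(2*I*sqrt(4334) + 163) - 19195 = 1/(163 + 2*I*sqrt(4334)) - 19195 = -19195 + 1/(163 + 2*I*sqrt(4334))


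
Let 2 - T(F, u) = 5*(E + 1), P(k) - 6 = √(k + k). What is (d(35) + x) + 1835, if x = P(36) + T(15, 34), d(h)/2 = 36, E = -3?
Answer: 1925 + 6*√2 ≈ 1933.5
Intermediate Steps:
d(h) = 72 (d(h) = 2*36 = 72)
P(k) = 6 + √2*√k (P(k) = 6 + √(k + k) = 6 + √(2*k) = 6 + √2*√k)
T(F, u) = 12 (T(F, u) = 2 - 5*(-3 + 1) = 2 - 5*(-2) = 2 - 1*(-10) = 2 + 10 = 12)
x = 18 + 6*√2 (x = (6 + √2*√36) + 12 = (6 + √2*6) + 12 = (6 + 6*√2) + 12 = 18 + 6*√2 ≈ 26.485)
(d(35) + x) + 1835 = (72 + (18 + 6*√2)) + 1835 = (90 + 6*√2) + 1835 = 1925 + 6*√2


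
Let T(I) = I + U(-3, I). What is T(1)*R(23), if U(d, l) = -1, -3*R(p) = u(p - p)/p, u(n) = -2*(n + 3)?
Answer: 0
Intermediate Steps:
u(n) = -6 - 2*n (u(n) = -2*(3 + n) = -6 - 2*n)
R(p) = 2/p (R(p) = -(-6 - 2*(p - p))/(3*p) = -(-6 - 2*0)/(3*p) = -(-6 + 0)/(3*p) = -(-2)/p = 2/p)
T(I) = -1 + I (T(I) = I - 1 = -1 + I)
T(1)*R(23) = (-1 + 1)*(2/23) = 0*(2*(1/23)) = 0*(2/23) = 0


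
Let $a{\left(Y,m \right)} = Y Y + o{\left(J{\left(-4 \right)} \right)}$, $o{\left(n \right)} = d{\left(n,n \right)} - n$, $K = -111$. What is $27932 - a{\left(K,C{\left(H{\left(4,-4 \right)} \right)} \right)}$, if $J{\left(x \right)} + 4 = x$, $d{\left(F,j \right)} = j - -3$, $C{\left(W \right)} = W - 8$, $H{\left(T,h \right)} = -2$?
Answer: $15608$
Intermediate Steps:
$C{\left(W \right)} = -8 + W$ ($C{\left(W \right)} = W - 8 = -8 + W$)
$d{\left(F,j \right)} = 3 + j$ ($d{\left(F,j \right)} = j + 3 = 3 + j$)
$J{\left(x \right)} = -4 + x$
$o{\left(n \right)} = 3$ ($o{\left(n \right)} = \left(3 + n\right) - n = 3$)
$a{\left(Y,m \right)} = 3 + Y^{2}$ ($a{\left(Y,m \right)} = Y Y + 3 = Y^{2} + 3 = 3 + Y^{2}$)
$27932 - a{\left(K,C{\left(H{\left(4,-4 \right)} \right)} \right)} = 27932 - \left(3 + \left(-111\right)^{2}\right) = 27932 - \left(3 + 12321\right) = 27932 - 12324 = 15608$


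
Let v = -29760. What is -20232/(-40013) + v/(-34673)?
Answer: 1892291016/1387370749 ≈ 1.3639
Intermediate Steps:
-20232/(-40013) + v/(-34673) = -20232/(-40013) - 29760/(-34673) = -20232*(-1/40013) - 29760*(-1/34673) = 20232/40013 + 29760/34673 = 1892291016/1387370749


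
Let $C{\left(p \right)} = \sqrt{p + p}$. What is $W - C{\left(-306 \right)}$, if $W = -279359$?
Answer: $-279359 - 6 i \sqrt{17} \approx -2.7936 \cdot 10^{5} - 24.739 i$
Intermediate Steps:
$C{\left(p \right)} = \sqrt{2} \sqrt{p}$ ($C{\left(p \right)} = \sqrt{2 p} = \sqrt{2} \sqrt{p}$)
$W - C{\left(-306 \right)} = -279359 - \sqrt{2} \sqrt{-306} = -279359 - \sqrt{2} \cdot 3 i \sqrt{34} = -279359 - 6 i \sqrt{17}$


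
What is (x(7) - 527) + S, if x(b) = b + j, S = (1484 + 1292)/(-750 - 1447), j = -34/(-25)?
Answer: -28555702/54925 ≈ -519.90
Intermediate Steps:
j = 34/25 (j = -34*(-1/25) = 34/25 ≈ 1.3600)
S = -2776/2197 (S = 2776/(-2197) = 2776*(-1/2197) = -2776/2197 ≈ -1.2635)
x(b) = 34/25 + b (x(b) = b + 34/25 = 34/25 + b)
(x(7) - 527) + S = ((34/25 + 7) - 527) - 2776/2197 = (209/25 - 527) - 2776/2197 = -12966/25 - 2776/2197 = -28555702/54925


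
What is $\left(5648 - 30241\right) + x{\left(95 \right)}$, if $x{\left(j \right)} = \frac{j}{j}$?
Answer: $-24592$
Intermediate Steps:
$x{\left(j \right)} = 1$
$\left(5648 - 30241\right) + x{\left(95 \right)} = \left(5648 - 30241\right) + 1 = -24593 + 1 = -24592$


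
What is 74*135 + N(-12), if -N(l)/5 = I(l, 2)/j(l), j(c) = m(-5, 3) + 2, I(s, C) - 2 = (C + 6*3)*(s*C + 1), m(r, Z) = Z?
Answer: 10448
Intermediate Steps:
I(s, C) = 2 + (1 + C*s)*(18 + C) (I(s, C) = 2 + (C + 6*3)*(s*C + 1) = 2 + (C + 18)*(C*s + 1) = 2 + (18 + C)*(1 + C*s) = 2 + (1 + C*s)*(18 + C))
j(c) = 5 (j(c) = 3 + 2 = 5)
N(l) = -22 - 40*l (N(l) = -5*(20 + 2 + l*2² + 18*2*l)/5 = -5*(20 + 2 + l*4 + 36*l)/5 = -5*(20 + 2 + 4*l + 36*l)/5 = -5*(22 + 40*l)/5 = -5*(22/5 + 8*l) = -22 - 40*l)
74*135 + N(-12) = 74*135 + (-22 - 40*(-12)) = 9990 + (-22 + 480) = 9990 + 458 = 10448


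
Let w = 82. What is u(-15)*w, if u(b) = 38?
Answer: 3116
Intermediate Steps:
u(-15)*w = 38*82 = 3116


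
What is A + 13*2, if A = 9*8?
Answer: 98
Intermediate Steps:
A = 72
A + 13*2 = 72 + 13*2 = 72 + 26 = 98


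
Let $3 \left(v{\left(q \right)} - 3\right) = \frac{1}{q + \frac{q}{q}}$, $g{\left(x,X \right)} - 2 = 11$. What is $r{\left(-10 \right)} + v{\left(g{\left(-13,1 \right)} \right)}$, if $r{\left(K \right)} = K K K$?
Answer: $- \frac{41873}{42} \approx -996.98$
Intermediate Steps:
$g{\left(x,X \right)} = 13$ ($g{\left(x,X \right)} = 2 + 11 = 13$)
$r{\left(K \right)} = K^{3}$ ($r{\left(K \right)} = K^{2} K = K^{3}$)
$v{\left(q \right)} = 3 + \frac{1}{3 \left(1 + q\right)}$ ($v{\left(q \right)} = 3 + \frac{1}{3 \left(q + \frac{q}{q}\right)} = 3 + \frac{1}{3 \left(q + 1\right)} = 3 + \frac{1}{3 \left(1 + q\right)}$)
$r{\left(-10 \right)} + v{\left(g{\left(-13,1 \right)} \right)} = \left(-10\right)^{3} + \frac{10 + 9 \cdot 13}{3 \left(1 + 13\right)} = -1000 + \frac{10 + 117}{3 \cdot 14} = -1000 + \frac{1}{3} \cdot \frac{1}{14} \cdot 127 = -1000 + \frac{127}{42} = - \frac{41873}{42}$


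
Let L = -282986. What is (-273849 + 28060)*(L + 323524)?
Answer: -9963794482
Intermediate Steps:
(-273849 + 28060)*(L + 323524) = (-273849 + 28060)*(-282986 + 323524) = -245789*40538 = -9963794482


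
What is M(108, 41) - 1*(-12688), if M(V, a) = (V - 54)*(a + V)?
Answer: 20734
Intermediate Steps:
M(V, a) = (-54 + V)*(V + a)
M(108, 41) - 1*(-12688) = (108² - 54*108 - 54*41 + 108*41) - 1*(-12688) = (11664 - 5832 - 2214 + 4428) + 12688 = 8046 + 12688 = 20734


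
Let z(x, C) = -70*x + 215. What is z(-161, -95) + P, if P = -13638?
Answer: -2153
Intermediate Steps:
z(x, C) = 215 - 70*x
z(-161, -95) + P = (215 - 70*(-161)) - 13638 = (215 + 11270) - 13638 = 11485 - 13638 = -2153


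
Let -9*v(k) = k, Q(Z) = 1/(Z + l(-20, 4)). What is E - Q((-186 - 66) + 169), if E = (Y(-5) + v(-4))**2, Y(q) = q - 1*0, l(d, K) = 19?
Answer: 107665/5184 ≈ 20.769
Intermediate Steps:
Q(Z) = 1/(19 + Z) (Q(Z) = 1/(Z + 19) = 1/(19 + Z))
v(k) = -k/9
Y(q) = q (Y(q) = q + 0 = q)
E = 1681/81 (E = (-5 - 1/9*(-4))**2 = (-5 + 4/9)**2 = (-41/9)**2 = 1681/81 ≈ 20.753)
E - Q((-186 - 66) + 169) = 1681/81 - 1/(19 + ((-186 - 66) + 169)) = 1681/81 - 1/(19 + (-252 + 169)) = 1681/81 - 1/(19 - 83) = 1681/81 - 1/(-64) = 1681/81 - 1*(-1/64) = 1681/81 + 1/64 = 107665/5184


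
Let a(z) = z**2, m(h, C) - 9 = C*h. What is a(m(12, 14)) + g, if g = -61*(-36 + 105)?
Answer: 27120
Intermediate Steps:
m(h, C) = 9 + C*h
g = -4209 (g = -61*69 = -4209)
a(m(12, 14)) + g = (9 + 14*12)**2 - 4209 = (9 + 168)**2 - 4209 = 177**2 - 4209 = 31329 - 4209 = 27120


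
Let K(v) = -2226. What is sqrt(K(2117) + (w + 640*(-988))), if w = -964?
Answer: I*sqrt(635510) ≈ 797.19*I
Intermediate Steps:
sqrt(K(2117) + (w + 640*(-988))) = sqrt(-2226 + (-964 + 640*(-988))) = sqrt(-2226 + (-964 - 632320)) = sqrt(-2226 - 633284) = sqrt(-635510) = I*sqrt(635510)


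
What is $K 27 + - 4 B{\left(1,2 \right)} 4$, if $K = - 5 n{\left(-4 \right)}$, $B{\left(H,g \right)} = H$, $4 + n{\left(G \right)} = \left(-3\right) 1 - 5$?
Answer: $1604$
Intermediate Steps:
$n{\left(G \right)} = -12$ ($n{\left(G \right)} = -4 - 8 = -12$)
$K = 60$ ($K = \left(-5\right) \left(-12\right) = 60$)
$K 27 + - 4 B{\left(1,2 \right)} 4 = 60 \cdot 27 + \left(-4\right) 1 \cdot 4 = 1620 - 16 = 1604$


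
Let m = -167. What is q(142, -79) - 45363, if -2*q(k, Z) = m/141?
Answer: -12792199/282 ≈ -45362.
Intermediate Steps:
q(k, Z) = 167/282 (q(k, Z) = -(-167)/(2*141) = -½*(-167/141) = 167/282)
q(142, -79) - 45363 = 167/282 - 45363 = -12792199/282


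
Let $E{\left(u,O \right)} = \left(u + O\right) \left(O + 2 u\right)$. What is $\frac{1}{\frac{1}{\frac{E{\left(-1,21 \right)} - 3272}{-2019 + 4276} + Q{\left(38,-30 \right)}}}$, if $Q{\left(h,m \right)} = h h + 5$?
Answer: $\frac{3267501}{2257} \approx 1447.7$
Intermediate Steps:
$E{\left(u,O \right)} = \left(O + u\right) \left(O + 2 u\right)$
$Q{\left(h,m \right)} = 5 + h^{2}$ ($Q{\left(h,m \right)} = h^{2} + 5 = 5 + h^{2}$)
$\frac{1}{\frac{1}{\frac{E{\left(-1,21 \right)} - 3272}{-2019 + 4276} + Q{\left(38,-30 \right)}}} = \frac{1}{\frac{1}{\frac{\left(21^{2} + 2 \left(-1\right)^{2} + 3 \cdot 21 \left(-1\right)\right) - 3272}{-2019 + 4276} + \left(5 + 38^{2}\right)}} = \frac{1}{\frac{1}{\frac{\left(441 + 2 \cdot 1 - 63\right) - 3272}{2257} + \left(5 + 1444\right)}} = \frac{1}{\frac{1}{\left(\left(441 + 2 - 63\right) - 3272\right) \frac{1}{2257} + 1449}} = \frac{1}{\frac{1}{\left(380 - 3272\right) \frac{1}{2257} + 1449}} = \frac{1}{\frac{1}{\left(-2892\right) \frac{1}{2257} + 1449}} = \frac{1}{\frac{1}{- \frac{2892}{2257} + 1449}} = \frac{1}{\frac{1}{\frac{3267501}{2257}}} = \frac{1}{\frac{2257}{3267501}} = \frac{3267501}{2257}$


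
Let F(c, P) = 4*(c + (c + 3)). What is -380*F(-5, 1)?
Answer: 10640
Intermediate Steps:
F(c, P) = 12 + 8*c (F(c, P) = 4*(c + (3 + c)) = 4*(3 + 2*c) = 12 + 8*c)
-380*F(-5, 1) = -380*(12 + 8*(-5)) = -380*(12 - 40) = -380*(-28) = 10640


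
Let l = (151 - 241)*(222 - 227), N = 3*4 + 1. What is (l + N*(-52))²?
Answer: 51076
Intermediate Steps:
N = 13 (N = 12 + 1 = 13)
l = 450 (l = -90*(-5) = 450)
(l + N*(-52))² = (450 + 13*(-52))² = (450 - 676)² = (-226)² = 51076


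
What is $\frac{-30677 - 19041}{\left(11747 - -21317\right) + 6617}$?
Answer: $- \frac{49718}{39681} \approx -1.2529$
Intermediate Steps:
$\frac{-30677 - 19041}{\left(11747 - -21317\right) + 6617} = - \frac{49718}{\left(11747 + 21317\right) + 6617} = - \frac{49718}{33064 + 6617} = - \frac{49718}{39681}$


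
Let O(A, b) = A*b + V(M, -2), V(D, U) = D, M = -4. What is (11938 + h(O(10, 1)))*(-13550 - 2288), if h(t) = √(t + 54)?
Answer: -189074044 - 31676*√15 ≈ -1.8920e+8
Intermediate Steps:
O(A, b) = -4 + A*b (O(A, b) = A*b - 4 = -4 + A*b)
h(t) = √(54 + t)
(11938 + h(O(10, 1)))*(-13550 - 2288) = (11938 + √(54 + (-4 + 10*1)))*(-13550 - 2288) = (11938 + √(54 + (-4 + 10)))*(-15838) = (11938 + √(54 + 6))*(-15838) = (11938 + √60)*(-15838) = (11938 + 2*√15)*(-15838) = -189074044 - 31676*√15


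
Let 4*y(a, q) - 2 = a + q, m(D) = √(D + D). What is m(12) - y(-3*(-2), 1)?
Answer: -9/4 + 2*√6 ≈ 2.6490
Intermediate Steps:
m(D) = √2*√D (m(D) = √(2*D) = √2*√D)
y(a, q) = ½ + a/4 + q/4 (y(a, q) = ½ + (a + q)/4 = ½ + (a/4 + q/4) = ½ + a/4 + q/4)
m(12) - y(-3*(-2), 1) = √2*√12 - (½ + (-3*(-2))/4 + (¼)*1) = √2*(2*√3) - (½ + (¼)*6 + ¼) = 2*√6 - (½ + 3/2 + ¼) = 2*√6 - 1*9/4 = 2*√6 - 9/4 = -9/4 + 2*√6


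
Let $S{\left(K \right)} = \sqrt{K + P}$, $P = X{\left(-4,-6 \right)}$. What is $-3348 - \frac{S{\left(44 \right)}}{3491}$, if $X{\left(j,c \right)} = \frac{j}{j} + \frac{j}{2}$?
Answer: $-3348 - \frac{\sqrt{43}}{3491} \approx -3348.0$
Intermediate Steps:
$X{\left(j,c \right)} = 1 + \frac{j}{2}$ ($X{\left(j,c \right)} = 1 + j \frac{1}{2} = 1 + \frac{j}{2}$)
$P = -1$ ($P = 1 + \frac{1}{2} \left(-4\right) = 1 - 2 = -1$)
$S{\left(K \right)} = \sqrt{-1 + K}$ ($S{\left(K \right)} = \sqrt{K - 1} = \sqrt{-1 + K}$)
$-3348 - \frac{S{\left(44 \right)}}{3491} = -3348 - \frac{\sqrt{-1 + 44}}{3491} = -3348 - \sqrt{43} \cdot \frac{1}{3491} = -3348 - \frac{\sqrt{43}}{3491}$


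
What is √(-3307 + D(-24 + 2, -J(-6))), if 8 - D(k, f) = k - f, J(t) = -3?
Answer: I*√3274 ≈ 57.219*I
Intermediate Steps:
D(k, f) = 8 + f - k (D(k, f) = 8 - (k - f) = 8 + (f - k) = 8 + f - k)
√(-3307 + D(-24 + 2, -J(-6))) = √(-3307 + (8 - 1*(-3) - (-24 + 2))) = √(-3307 + (8 + 3 - 1*(-22))) = √(-3307 + (8 + 3 + 22)) = √(-3307 + 33) = √(-3274) = I*√3274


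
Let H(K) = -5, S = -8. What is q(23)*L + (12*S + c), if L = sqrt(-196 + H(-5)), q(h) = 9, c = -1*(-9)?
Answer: -87 + 9*I*sqrt(201) ≈ -87.0 + 127.6*I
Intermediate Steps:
c = 9
L = I*sqrt(201) (L = sqrt(-196 - 5) = sqrt(-201) = I*sqrt(201) ≈ 14.177*I)
q(23)*L + (12*S + c) = 9*(I*sqrt(201)) + (12*(-8) + 9) = 9*I*sqrt(201) + (-96 + 9) = 9*I*sqrt(201) - 87 = -87 + 9*I*sqrt(201)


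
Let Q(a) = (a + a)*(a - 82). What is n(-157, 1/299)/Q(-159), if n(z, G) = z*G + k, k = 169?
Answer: 25187/11457381 ≈ 0.0021983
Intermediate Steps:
Q(a) = 2*a*(-82 + a) (Q(a) = (2*a)*(-82 + a) = 2*a*(-82 + a))
n(z, G) = 169 + G*z (n(z, G) = z*G + 169 = G*z + 169 = 169 + G*z)
n(-157, 1/299)/Q(-159) = (169 - 157/299)/((2*(-159)*(-82 - 159))) = (169 + (1/299)*(-157))/((2*(-159)*(-241))) = (169 - 157/299)/76638 = (50374/299)*(1/76638) = 25187/11457381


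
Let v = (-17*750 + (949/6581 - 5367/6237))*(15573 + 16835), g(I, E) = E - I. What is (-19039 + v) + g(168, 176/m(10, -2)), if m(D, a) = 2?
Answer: -5653967227419685/13681899 ≈ -4.1324e+8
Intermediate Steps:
v = -5653705643192704/13681899 (v = (-12750 + (949*(1/6581) - 5367*1/6237))*32408 = (-12750 + (949/6581 - 1789/2079))*32408 = (-12750 - 9800438/13681899)*32408 = -174454012688/13681899*32408 = -5653705643192704/13681899 ≈ -4.1322e+8)
(-19039 + v) + g(168, 176/m(10, -2)) = (-19039 - 5653705643192704/13681899) + (176/2 - 1*168) = -5653966132867765/13681899 + (176*(1/2) - 168) = -5653966132867765/13681899 + (88 - 168) = -5653966132867765/13681899 - 80 = -5653967227419685/13681899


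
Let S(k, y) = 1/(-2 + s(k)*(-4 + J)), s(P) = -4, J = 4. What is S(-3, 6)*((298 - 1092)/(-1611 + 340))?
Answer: -397/1271 ≈ -0.31235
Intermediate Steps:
S(k, y) = -1/2 (S(k, y) = 1/(-2 - 4*(-4 + 4)) = 1/(-2 - 4*0) = 1/(-2 + 0) = 1/(-2) = -1/2)
S(-3, 6)*((298 - 1092)/(-1611 + 340)) = -(298 - 1092)/(2*(-1611 + 340)) = -(-397)/(-1271) = -(-397)*(-1)/1271 = -1/2*794/1271 = -397/1271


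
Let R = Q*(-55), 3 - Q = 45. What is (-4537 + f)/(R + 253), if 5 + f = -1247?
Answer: -5789/2563 ≈ -2.2587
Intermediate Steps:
f = -1252 (f = -5 - 1247 = -1252)
Q = -42 (Q = 3 - 1*45 = 3 - 45 = -42)
R = 2310 (R = -42*(-55) = 2310)
(-4537 + f)/(R + 253) = (-4537 - 1252)/(2310 + 253) = -5789/2563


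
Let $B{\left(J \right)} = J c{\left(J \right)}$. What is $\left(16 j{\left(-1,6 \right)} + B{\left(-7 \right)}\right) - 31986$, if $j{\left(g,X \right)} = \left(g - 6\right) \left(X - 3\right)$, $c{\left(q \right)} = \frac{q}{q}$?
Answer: $-32329$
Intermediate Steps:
$c{\left(q \right)} = 1$
$j{\left(g,X \right)} = \left(-6 + g\right) \left(-3 + X\right)$
$B{\left(J \right)} = J$ ($B{\left(J \right)} = J 1 = J$)
$\left(16 j{\left(-1,6 \right)} + B{\left(-7 \right)}\right) - 31986 = \left(16 \left(18 - 36 - -3 + 6 \left(-1\right)\right) - 7\right) - 31986 = \left(16 \left(18 - 36 + 3 - 6\right) - 7\right) - 31986 = \left(16 \left(-21\right) - 7\right) - 31986 = \left(-336 - 7\right) - 31986 = -343 - 31986 = -32329$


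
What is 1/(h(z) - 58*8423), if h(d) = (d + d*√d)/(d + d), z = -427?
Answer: -139581/68189994494 - I*√427/477329961458 ≈ -2.0469e-6 - 4.3291e-11*I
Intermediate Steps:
h(d) = (d + d^(3/2))/(2*d) (h(d) = (d + d^(3/2))/((2*d)) = (d + d^(3/2))*(1/(2*d)) = (d + d^(3/2))/(2*d))
1/(h(z) - 58*8423) = 1/((½ + √(-427)/2) - 58*8423) = 1/((½ + (I*√427)/2) - 488534) = 1/((½ + I*√427/2) - 488534) = 1/(-977067/2 + I*√427/2)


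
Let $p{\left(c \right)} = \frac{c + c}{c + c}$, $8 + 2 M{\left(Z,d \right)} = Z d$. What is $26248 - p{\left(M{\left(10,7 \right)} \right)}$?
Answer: $26247$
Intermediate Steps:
$M{\left(Z,d \right)} = -4 + \frac{Z d}{2}$
$p{\left(c \right)} = 1$ ($p{\left(c \right)} = \frac{2 c}{2 c} = 2 c \frac{1}{2 c} = 1$)
$26248 - p{\left(M{\left(10,7 \right)} \right)} = 26248 - 1 = 26247$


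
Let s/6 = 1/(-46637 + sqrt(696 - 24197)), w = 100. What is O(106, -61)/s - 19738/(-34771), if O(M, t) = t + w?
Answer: -21080957175/69542 + 13*I*sqrt(23501)/2 ≈ -3.0314e+5 + 996.45*I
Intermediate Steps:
O(M, t) = 100 + t (O(M, t) = t + 100 = 100 + t)
s = 6/(-46637 + I*sqrt(23501)) (s = 6/(-46637 + sqrt(696 - 24197)) = 6/(-46637 + sqrt(-23501)) = 6/(-46637 + I*sqrt(23501)) ≈ -0.00012865 - 4.2289e-7*I)
O(106, -61)/s - 19738/(-34771) = (100 - 61)/(-46637/362505545 - I*sqrt(23501)/362505545) - 19738/(-34771) = 39/(-46637/362505545 - I*sqrt(23501)/362505545) - 19738*(-1/34771) = 39/(-46637/362505545 - I*sqrt(23501)/362505545) + 19738/34771 = 19738/34771 + 39/(-46637/362505545 - I*sqrt(23501)/362505545)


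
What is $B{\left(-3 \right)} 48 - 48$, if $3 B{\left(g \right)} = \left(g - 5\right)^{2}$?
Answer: $976$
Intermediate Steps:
$B{\left(g \right)} = \frac{\left(-5 + g\right)^{2}}{3}$ ($B{\left(g \right)} = \frac{\left(g - 5\right)^{2}}{3} = \frac{\left(-5 + g\right)^{2}}{3}$)
$B{\left(-3 \right)} 48 - 48 = \frac{\left(-5 - 3\right)^{2}}{3} \cdot 48 - 48 = \frac{\left(-8\right)^{2}}{3} \cdot 48 - 48 = \frac{1}{3} \cdot 64 \cdot 48 - 48 = \frac{64}{3} \cdot 48 - 48 = 1024 - 48 = 976$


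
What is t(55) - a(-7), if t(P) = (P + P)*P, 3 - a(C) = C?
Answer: 6040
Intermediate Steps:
a(C) = 3 - C
t(P) = 2*P² (t(P) = (2*P)*P = 2*P²)
t(55) - a(-7) = 2*55² - (3 - 1*(-7)) = 2*3025 - (3 + 7) = 6050 - 1*10 = 6050 - 10 = 6040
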